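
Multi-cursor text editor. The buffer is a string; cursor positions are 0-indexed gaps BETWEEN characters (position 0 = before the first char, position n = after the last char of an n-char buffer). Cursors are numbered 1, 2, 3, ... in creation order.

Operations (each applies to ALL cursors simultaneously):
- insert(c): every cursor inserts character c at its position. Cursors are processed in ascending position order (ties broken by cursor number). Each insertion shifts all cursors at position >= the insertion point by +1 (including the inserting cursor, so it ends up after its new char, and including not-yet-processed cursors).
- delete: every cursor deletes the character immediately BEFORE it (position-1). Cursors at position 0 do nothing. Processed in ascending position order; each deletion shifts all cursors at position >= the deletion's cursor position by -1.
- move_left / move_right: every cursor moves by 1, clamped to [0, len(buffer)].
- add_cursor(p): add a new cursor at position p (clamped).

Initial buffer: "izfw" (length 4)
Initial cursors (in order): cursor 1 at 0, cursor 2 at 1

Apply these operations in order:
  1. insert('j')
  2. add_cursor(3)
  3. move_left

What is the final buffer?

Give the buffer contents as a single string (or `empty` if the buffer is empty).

After op 1 (insert('j')): buffer="jijzfw" (len 6), cursors c1@1 c2@3, authorship 1.2...
After op 2 (add_cursor(3)): buffer="jijzfw" (len 6), cursors c1@1 c2@3 c3@3, authorship 1.2...
After op 3 (move_left): buffer="jijzfw" (len 6), cursors c1@0 c2@2 c3@2, authorship 1.2...

Answer: jijzfw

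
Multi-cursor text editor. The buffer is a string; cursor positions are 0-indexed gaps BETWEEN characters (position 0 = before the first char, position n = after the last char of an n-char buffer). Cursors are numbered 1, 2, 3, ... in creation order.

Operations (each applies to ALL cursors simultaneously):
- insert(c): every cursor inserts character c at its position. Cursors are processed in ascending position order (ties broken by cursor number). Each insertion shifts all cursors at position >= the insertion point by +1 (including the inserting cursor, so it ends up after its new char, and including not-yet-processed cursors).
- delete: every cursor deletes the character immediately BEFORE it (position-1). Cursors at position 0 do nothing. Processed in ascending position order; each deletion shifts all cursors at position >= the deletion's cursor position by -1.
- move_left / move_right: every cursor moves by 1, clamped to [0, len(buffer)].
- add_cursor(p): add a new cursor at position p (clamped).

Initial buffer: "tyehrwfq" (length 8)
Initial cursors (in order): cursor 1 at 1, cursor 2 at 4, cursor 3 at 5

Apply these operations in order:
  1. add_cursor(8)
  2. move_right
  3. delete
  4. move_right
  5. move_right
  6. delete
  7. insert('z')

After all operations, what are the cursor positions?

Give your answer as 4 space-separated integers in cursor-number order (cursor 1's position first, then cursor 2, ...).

After op 1 (add_cursor(8)): buffer="tyehrwfq" (len 8), cursors c1@1 c2@4 c3@5 c4@8, authorship ........
After op 2 (move_right): buffer="tyehrwfq" (len 8), cursors c1@2 c2@5 c3@6 c4@8, authorship ........
After op 3 (delete): buffer="tehf" (len 4), cursors c1@1 c2@3 c3@3 c4@4, authorship ....
After op 4 (move_right): buffer="tehf" (len 4), cursors c1@2 c2@4 c3@4 c4@4, authorship ....
After op 5 (move_right): buffer="tehf" (len 4), cursors c1@3 c2@4 c3@4 c4@4, authorship ....
After op 6 (delete): buffer="" (len 0), cursors c1@0 c2@0 c3@0 c4@0, authorship 
After op 7 (insert('z')): buffer="zzzz" (len 4), cursors c1@4 c2@4 c3@4 c4@4, authorship 1234

Answer: 4 4 4 4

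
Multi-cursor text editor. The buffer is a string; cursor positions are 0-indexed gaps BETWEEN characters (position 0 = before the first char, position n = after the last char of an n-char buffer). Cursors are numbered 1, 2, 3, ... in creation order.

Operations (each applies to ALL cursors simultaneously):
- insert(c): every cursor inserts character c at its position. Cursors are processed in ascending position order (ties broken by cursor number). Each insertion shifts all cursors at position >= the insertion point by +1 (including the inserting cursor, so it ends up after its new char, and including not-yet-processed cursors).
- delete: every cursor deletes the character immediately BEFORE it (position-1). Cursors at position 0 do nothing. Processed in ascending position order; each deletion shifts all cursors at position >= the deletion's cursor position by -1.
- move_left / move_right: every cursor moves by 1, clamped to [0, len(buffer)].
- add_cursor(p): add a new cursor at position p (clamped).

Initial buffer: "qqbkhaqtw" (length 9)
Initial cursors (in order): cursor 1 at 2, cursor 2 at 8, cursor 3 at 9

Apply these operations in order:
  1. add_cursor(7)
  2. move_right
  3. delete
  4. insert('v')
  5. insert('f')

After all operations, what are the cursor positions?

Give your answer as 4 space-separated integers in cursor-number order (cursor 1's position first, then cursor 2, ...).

Answer: 4 13 13 13

Derivation:
After op 1 (add_cursor(7)): buffer="qqbkhaqtw" (len 9), cursors c1@2 c4@7 c2@8 c3@9, authorship .........
After op 2 (move_right): buffer="qqbkhaqtw" (len 9), cursors c1@3 c4@8 c2@9 c3@9, authorship .........
After op 3 (delete): buffer="qqkha" (len 5), cursors c1@2 c2@5 c3@5 c4@5, authorship .....
After op 4 (insert('v')): buffer="qqvkhavvv" (len 9), cursors c1@3 c2@9 c3@9 c4@9, authorship ..1...234
After op 5 (insert('f')): buffer="qqvfkhavvvfff" (len 13), cursors c1@4 c2@13 c3@13 c4@13, authorship ..11...234234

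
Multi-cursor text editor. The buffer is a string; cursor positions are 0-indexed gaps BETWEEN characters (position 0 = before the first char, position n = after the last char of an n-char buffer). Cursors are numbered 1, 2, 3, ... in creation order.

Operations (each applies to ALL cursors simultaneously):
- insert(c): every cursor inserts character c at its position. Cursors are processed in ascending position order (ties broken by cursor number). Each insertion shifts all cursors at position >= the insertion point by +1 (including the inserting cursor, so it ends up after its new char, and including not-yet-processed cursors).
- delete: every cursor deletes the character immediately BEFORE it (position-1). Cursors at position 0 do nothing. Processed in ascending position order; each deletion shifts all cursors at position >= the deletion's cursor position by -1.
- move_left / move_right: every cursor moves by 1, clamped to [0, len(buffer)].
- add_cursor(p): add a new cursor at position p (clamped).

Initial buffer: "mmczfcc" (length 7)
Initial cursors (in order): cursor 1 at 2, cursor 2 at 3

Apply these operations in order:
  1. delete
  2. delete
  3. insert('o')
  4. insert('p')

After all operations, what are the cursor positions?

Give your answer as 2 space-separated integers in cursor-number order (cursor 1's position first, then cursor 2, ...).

After op 1 (delete): buffer="mzfcc" (len 5), cursors c1@1 c2@1, authorship .....
After op 2 (delete): buffer="zfcc" (len 4), cursors c1@0 c2@0, authorship ....
After op 3 (insert('o')): buffer="oozfcc" (len 6), cursors c1@2 c2@2, authorship 12....
After op 4 (insert('p')): buffer="ooppzfcc" (len 8), cursors c1@4 c2@4, authorship 1212....

Answer: 4 4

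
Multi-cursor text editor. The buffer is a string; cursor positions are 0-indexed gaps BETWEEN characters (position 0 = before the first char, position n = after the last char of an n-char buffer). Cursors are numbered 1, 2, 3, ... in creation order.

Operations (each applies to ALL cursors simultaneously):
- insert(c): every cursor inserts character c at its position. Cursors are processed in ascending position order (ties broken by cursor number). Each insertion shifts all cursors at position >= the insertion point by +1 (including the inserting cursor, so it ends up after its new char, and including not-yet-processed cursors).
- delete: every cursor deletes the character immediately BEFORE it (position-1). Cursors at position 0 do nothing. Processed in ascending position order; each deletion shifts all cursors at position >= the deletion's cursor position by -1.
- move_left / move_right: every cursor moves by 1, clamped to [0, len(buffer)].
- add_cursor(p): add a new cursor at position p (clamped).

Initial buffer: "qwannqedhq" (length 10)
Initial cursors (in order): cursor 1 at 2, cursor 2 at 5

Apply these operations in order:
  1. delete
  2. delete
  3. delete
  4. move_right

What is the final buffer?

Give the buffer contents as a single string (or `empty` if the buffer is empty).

Answer: qedhq

Derivation:
After op 1 (delete): buffer="qanqedhq" (len 8), cursors c1@1 c2@3, authorship ........
After op 2 (delete): buffer="aqedhq" (len 6), cursors c1@0 c2@1, authorship ......
After op 3 (delete): buffer="qedhq" (len 5), cursors c1@0 c2@0, authorship .....
After op 4 (move_right): buffer="qedhq" (len 5), cursors c1@1 c2@1, authorship .....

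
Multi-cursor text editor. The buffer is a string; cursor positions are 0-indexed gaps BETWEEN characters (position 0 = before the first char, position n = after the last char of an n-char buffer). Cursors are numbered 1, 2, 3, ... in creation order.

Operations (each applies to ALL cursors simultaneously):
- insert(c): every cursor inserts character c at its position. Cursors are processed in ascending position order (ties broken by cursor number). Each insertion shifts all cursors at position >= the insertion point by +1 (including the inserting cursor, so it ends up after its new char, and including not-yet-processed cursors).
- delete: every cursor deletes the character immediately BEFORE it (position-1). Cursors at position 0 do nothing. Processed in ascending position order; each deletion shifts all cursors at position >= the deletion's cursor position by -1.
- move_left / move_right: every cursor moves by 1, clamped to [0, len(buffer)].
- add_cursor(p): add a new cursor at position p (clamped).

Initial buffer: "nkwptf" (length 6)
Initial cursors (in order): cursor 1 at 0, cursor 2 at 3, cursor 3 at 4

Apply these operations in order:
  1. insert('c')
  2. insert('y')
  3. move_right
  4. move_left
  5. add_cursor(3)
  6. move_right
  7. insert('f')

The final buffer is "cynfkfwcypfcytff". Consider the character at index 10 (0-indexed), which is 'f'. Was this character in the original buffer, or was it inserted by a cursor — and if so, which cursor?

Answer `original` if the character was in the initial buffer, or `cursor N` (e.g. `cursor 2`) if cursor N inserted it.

Answer: cursor 2

Derivation:
After op 1 (insert('c')): buffer="cnkwcpctf" (len 9), cursors c1@1 c2@5 c3@7, authorship 1...2.3..
After op 2 (insert('y')): buffer="cynkwcypcytf" (len 12), cursors c1@2 c2@7 c3@10, authorship 11...22.33..
After op 3 (move_right): buffer="cynkwcypcytf" (len 12), cursors c1@3 c2@8 c3@11, authorship 11...22.33..
After op 4 (move_left): buffer="cynkwcypcytf" (len 12), cursors c1@2 c2@7 c3@10, authorship 11...22.33..
After op 5 (add_cursor(3)): buffer="cynkwcypcytf" (len 12), cursors c1@2 c4@3 c2@7 c3@10, authorship 11...22.33..
After op 6 (move_right): buffer="cynkwcypcytf" (len 12), cursors c1@3 c4@4 c2@8 c3@11, authorship 11...22.33..
After op 7 (insert('f')): buffer="cynfkfwcypfcytff" (len 16), cursors c1@4 c4@6 c2@11 c3@15, authorship 11.1.4.22.233.3.
Authorship (.=original, N=cursor N): 1 1 . 1 . 4 . 2 2 . 2 3 3 . 3 .
Index 10: author = 2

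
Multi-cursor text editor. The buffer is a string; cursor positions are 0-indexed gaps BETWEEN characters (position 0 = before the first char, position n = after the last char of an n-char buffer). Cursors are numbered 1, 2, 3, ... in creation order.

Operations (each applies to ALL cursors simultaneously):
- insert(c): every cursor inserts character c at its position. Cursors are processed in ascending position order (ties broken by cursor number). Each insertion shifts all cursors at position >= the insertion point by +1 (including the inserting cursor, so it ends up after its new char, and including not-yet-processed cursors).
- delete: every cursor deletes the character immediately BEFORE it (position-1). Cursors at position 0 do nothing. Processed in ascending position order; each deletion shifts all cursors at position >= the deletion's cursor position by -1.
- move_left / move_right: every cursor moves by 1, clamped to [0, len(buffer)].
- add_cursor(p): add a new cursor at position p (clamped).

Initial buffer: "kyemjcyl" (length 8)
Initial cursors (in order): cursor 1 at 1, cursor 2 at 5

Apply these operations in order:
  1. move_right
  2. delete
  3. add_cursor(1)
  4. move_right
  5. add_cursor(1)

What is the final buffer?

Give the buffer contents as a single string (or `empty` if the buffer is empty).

Answer: kemjyl

Derivation:
After op 1 (move_right): buffer="kyemjcyl" (len 8), cursors c1@2 c2@6, authorship ........
After op 2 (delete): buffer="kemjyl" (len 6), cursors c1@1 c2@4, authorship ......
After op 3 (add_cursor(1)): buffer="kemjyl" (len 6), cursors c1@1 c3@1 c2@4, authorship ......
After op 4 (move_right): buffer="kemjyl" (len 6), cursors c1@2 c3@2 c2@5, authorship ......
After op 5 (add_cursor(1)): buffer="kemjyl" (len 6), cursors c4@1 c1@2 c3@2 c2@5, authorship ......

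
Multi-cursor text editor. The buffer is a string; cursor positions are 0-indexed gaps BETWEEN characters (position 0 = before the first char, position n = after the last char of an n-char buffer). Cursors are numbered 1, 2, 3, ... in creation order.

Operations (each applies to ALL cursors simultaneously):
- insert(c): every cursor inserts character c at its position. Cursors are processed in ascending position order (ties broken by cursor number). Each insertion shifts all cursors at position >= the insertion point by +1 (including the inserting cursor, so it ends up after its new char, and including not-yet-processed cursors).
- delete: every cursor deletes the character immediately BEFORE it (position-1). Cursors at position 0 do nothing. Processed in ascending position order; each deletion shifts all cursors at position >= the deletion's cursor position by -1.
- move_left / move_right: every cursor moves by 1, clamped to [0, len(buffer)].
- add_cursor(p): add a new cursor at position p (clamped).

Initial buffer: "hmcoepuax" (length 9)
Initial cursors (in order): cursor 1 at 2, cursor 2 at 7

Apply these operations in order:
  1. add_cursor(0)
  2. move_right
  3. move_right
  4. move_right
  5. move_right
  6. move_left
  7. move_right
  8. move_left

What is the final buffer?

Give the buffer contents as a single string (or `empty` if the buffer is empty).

Answer: hmcoepuax

Derivation:
After op 1 (add_cursor(0)): buffer="hmcoepuax" (len 9), cursors c3@0 c1@2 c2@7, authorship .........
After op 2 (move_right): buffer="hmcoepuax" (len 9), cursors c3@1 c1@3 c2@8, authorship .........
After op 3 (move_right): buffer="hmcoepuax" (len 9), cursors c3@2 c1@4 c2@9, authorship .........
After op 4 (move_right): buffer="hmcoepuax" (len 9), cursors c3@3 c1@5 c2@9, authorship .........
After op 5 (move_right): buffer="hmcoepuax" (len 9), cursors c3@4 c1@6 c2@9, authorship .........
After op 6 (move_left): buffer="hmcoepuax" (len 9), cursors c3@3 c1@5 c2@8, authorship .........
After op 7 (move_right): buffer="hmcoepuax" (len 9), cursors c3@4 c1@6 c2@9, authorship .........
After op 8 (move_left): buffer="hmcoepuax" (len 9), cursors c3@3 c1@5 c2@8, authorship .........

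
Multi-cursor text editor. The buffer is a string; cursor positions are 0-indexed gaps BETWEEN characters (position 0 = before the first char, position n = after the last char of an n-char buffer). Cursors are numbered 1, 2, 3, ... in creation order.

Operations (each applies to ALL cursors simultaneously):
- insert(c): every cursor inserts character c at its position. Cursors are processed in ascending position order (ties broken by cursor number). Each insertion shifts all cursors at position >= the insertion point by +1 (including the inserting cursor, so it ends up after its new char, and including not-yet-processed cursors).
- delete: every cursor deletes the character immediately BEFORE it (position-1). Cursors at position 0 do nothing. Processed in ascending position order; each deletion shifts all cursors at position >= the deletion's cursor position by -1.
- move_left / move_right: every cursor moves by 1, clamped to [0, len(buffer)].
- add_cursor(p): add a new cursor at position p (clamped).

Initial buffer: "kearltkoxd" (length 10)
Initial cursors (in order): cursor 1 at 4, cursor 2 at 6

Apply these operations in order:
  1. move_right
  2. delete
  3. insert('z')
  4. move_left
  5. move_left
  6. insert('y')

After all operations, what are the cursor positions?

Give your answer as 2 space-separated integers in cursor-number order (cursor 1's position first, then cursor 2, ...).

Answer: 4 7

Derivation:
After op 1 (move_right): buffer="kearltkoxd" (len 10), cursors c1@5 c2@7, authorship ..........
After op 2 (delete): buffer="keartoxd" (len 8), cursors c1@4 c2@5, authorship ........
After op 3 (insert('z')): buffer="kearztzoxd" (len 10), cursors c1@5 c2@7, authorship ....1.2...
After op 4 (move_left): buffer="kearztzoxd" (len 10), cursors c1@4 c2@6, authorship ....1.2...
After op 5 (move_left): buffer="kearztzoxd" (len 10), cursors c1@3 c2@5, authorship ....1.2...
After op 6 (insert('y')): buffer="keayrzytzoxd" (len 12), cursors c1@4 c2@7, authorship ...1.12.2...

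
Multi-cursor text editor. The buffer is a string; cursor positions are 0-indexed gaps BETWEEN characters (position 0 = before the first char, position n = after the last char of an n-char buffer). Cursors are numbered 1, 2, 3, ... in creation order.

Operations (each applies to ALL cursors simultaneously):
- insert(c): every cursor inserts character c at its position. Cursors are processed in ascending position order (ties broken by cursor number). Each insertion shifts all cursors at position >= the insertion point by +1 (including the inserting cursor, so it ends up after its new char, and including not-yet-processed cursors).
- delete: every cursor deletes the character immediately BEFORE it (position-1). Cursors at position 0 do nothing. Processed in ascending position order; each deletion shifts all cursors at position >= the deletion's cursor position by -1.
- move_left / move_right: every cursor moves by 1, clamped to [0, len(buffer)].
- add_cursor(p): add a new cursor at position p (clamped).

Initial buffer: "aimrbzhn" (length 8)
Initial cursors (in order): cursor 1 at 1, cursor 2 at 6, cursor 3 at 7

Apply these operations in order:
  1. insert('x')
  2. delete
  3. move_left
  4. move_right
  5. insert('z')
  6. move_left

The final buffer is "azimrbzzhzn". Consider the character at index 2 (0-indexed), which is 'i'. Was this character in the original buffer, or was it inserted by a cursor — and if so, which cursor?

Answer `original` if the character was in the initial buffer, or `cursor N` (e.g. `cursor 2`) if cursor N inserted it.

After op 1 (insert('x')): buffer="aximrbzxhxn" (len 11), cursors c1@2 c2@8 c3@10, authorship .1.....2.3.
After op 2 (delete): buffer="aimrbzhn" (len 8), cursors c1@1 c2@6 c3@7, authorship ........
After op 3 (move_left): buffer="aimrbzhn" (len 8), cursors c1@0 c2@5 c3@6, authorship ........
After op 4 (move_right): buffer="aimrbzhn" (len 8), cursors c1@1 c2@6 c3@7, authorship ........
After op 5 (insert('z')): buffer="azimrbzzhzn" (len 11), cursors c1@2 c2@8 c3@10, authorship .1.....2.3.
After op 6 (move_left): buffer="azimrbzzhzn" (len 11), cursors c1@1 c2@7 c3@9, authorship .1.....2.3.
Authorship (.=original, N=cursor N): . 1 . . . . . 2 . 3 .
Index 2: author = original

Answer: original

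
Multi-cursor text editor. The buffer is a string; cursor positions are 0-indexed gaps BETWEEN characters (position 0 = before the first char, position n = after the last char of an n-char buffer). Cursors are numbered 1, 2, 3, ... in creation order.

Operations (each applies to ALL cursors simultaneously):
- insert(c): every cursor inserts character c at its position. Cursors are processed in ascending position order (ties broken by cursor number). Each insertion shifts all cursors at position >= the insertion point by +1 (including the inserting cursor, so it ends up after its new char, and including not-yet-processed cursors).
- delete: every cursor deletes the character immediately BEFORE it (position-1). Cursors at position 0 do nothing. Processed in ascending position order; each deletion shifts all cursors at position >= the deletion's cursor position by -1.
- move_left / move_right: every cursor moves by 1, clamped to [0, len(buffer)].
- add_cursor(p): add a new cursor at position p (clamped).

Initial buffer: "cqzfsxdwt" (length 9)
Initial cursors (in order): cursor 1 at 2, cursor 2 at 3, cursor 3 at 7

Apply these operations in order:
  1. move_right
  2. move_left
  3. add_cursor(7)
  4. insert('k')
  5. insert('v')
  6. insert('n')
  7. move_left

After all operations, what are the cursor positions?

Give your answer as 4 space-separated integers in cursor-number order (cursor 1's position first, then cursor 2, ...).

After op 1 (move_right): buffer="cqzfsxdwt" (len 9), cursors c1@3 c2@4 c3@8, authorship .........
After op 2 (move_left): buffer="cqzfsxdwt" (len 9), cursors c1@2 c2@3 c3@7, authorship .........
After op 3 (add_cursor(7)): buffer="cqzfsxdwt" (len 9), cursors c1@2 c2@3 c3@7 c4@7, authorship .........
After op 4 (insert('k')): buffer="cqkzkfsxdkkwt" (len 13), cursors c1@3 c2@5 c3@11 c4@11, authorship ..1.2....34..
After op 5 (insert('v')): buffer="cqkvzkvfsxdkkvvwt" (len 17), cursors c1@4 c2@7 c3@15 c4@15, authorship ..11.22....3434..
After op 6 (insert('n')): buffer="cqkvnzkvnfsxdkkvvnnwt" (len 21), cursors c1@5 c2@9 c3@19 c4@19, authorship ..111.222....343434..
After op 7 (move_left): buffer="cqkvnzkvnfsxdkkvvnnwt" (len 21), cursors c1@4 c2@8 c3@18 c4@18, authorship ..111.222....343434..

Answer: 4 8 18 18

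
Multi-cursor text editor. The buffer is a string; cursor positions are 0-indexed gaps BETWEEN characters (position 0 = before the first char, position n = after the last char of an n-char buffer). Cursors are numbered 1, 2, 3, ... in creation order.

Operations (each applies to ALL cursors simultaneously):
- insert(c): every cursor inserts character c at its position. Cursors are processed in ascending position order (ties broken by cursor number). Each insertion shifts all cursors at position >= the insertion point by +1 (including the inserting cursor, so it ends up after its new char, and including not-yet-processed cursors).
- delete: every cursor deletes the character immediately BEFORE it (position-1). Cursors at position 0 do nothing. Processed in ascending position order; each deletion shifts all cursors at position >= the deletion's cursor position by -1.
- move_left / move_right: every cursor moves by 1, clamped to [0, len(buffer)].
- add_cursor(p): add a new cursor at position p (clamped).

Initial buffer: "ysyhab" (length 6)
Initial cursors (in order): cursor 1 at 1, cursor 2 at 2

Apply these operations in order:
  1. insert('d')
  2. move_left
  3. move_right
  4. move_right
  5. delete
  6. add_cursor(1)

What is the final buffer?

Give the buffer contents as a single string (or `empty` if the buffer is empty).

Answer: yddhab

Derivation:
After op 1 (insert('d')): buffer="ydsdyhab" (len 8), cursors c1@2 c2@4, authorship .1.2....
After op 2 (move_left): buffer="ydsdyhab" (len 8), cursors c1@1 c2@3, authorship .1.2....
After op 3 (move_right): buffer="ydsdyhab" (len 8), cursors c1@2 c2@4, authorship .1.2....
After op 4 (move_right): buffer="ydsdyhab" (len 8), cursors c1@3 c2@5, authorship .1.2....
After op 5 (delete): buffer="yddhab" (len 6), cursors c1@2 c2@3, authorship .12...
After op 6 (add_cursor(1)): buffer="yddhab" (len 6), cursors c3@1 c1@2 c2@3, authorship .12...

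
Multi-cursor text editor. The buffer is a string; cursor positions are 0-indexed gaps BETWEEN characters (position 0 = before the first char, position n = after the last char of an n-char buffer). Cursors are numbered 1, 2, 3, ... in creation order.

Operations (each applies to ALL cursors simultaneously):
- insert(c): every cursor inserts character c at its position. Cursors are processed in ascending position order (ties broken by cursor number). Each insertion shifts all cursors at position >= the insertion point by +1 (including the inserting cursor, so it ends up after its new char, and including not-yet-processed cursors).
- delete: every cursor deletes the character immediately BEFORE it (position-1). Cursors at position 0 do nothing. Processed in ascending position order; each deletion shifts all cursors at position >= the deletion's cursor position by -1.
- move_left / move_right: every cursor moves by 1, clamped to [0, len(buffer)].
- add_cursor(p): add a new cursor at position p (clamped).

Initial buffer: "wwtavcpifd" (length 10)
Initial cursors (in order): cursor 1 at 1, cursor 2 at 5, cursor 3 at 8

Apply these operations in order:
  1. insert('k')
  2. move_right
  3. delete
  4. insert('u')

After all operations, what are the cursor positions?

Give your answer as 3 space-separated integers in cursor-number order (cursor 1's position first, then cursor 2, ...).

After op 1 (insert('k')): buffer="wkwtavkcpikfd" (len 13), cursors c1@2 c2@7 c3@11, authorship .1....2...3..
After op 2 (move_right): buffer="wkwtavkcpikfd" (len 13), cursors c1@3 c2@8 c3@12, authorship .1....2...3..
After op 3 (delete): buffer="wktavkpikd" (len 10), cursors c1@2 c2@6 c3@9, authorship .1...2..3.
After op 4 (insert('u')): buffer="wkutavkupikud" (len 13), cursors c1@3 c2@8 c3@12, authorship .11...22..33.

Answer: 3 8 12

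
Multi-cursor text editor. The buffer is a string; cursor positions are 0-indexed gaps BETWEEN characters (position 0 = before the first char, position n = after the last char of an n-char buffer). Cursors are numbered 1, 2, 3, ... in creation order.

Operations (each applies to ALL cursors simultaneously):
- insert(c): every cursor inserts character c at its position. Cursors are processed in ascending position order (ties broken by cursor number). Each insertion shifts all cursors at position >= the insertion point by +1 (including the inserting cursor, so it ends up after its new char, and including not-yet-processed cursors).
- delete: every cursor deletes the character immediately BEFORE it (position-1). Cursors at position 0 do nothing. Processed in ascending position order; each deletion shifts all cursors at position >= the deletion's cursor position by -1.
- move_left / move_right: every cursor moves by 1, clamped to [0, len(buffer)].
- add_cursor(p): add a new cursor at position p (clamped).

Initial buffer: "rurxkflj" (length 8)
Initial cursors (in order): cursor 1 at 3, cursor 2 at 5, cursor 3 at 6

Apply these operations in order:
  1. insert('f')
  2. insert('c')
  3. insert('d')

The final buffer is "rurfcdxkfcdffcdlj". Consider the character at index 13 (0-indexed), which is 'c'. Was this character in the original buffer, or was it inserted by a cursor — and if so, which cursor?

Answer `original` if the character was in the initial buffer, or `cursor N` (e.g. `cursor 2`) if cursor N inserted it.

Answer: cursor 3

Derivation:
After op 1 (insert('f')): buffer="rurfxkffflj" (len 11), cursors c1@4 c2@7 c3@9, authorship ...1..2.3..
After op 2 (insert('c')): buffer="rurfcxkfcffclj" (len 14), cursors c1@5 c2@9 c3@12, authorship ...11..22.33..
After op 3 (insert('d')): buffer="rurfcdxkfcdffcdlj" (len 17), cursors c1@6 c2@11 c3@15, authorship ...111..222.333..
Authorship (.=original, N=cursor N): . . . 1 1 1 . . 2 2 2 . 3 3 3 . .
Index 13: author = 3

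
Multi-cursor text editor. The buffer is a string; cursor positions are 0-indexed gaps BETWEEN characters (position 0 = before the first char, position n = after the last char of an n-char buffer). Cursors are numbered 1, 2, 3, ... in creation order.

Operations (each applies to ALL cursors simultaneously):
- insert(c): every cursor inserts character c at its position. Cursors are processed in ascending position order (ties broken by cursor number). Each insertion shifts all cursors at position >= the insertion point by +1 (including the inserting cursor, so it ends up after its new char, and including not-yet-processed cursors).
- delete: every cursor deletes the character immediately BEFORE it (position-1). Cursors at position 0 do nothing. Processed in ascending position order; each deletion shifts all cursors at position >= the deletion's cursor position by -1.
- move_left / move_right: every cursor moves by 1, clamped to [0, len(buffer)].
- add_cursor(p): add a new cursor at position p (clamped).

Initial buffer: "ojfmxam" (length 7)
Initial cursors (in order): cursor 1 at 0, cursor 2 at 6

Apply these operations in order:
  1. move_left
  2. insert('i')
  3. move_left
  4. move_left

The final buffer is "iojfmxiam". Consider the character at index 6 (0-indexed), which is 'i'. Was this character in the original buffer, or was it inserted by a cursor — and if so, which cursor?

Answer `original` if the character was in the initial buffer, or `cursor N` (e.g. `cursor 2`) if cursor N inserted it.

Answer: cursor 2

Derivation:
After op 1 (move_left): buffer="ojfmxam" (len 7), cursors c1@0 c2@5, authorship .......
After op 2 (insert('i')): buffer="iojfmxiam" (len 9), cursors c1@1 c2@7, authorship 1.....2..
After op 3 (move_left): buffer="iojfmxiam" (len 9), cursors c1@0 c2@6, authorship 1.....2..
After op 4 (move_left): buffer="iojfmxiam" (len 9), cursors c1@0 c2@5, authorship 1.....2..
Authorship (.=original, N=cursor N): 1 . . . . . 2 . .
Index 6: author = 2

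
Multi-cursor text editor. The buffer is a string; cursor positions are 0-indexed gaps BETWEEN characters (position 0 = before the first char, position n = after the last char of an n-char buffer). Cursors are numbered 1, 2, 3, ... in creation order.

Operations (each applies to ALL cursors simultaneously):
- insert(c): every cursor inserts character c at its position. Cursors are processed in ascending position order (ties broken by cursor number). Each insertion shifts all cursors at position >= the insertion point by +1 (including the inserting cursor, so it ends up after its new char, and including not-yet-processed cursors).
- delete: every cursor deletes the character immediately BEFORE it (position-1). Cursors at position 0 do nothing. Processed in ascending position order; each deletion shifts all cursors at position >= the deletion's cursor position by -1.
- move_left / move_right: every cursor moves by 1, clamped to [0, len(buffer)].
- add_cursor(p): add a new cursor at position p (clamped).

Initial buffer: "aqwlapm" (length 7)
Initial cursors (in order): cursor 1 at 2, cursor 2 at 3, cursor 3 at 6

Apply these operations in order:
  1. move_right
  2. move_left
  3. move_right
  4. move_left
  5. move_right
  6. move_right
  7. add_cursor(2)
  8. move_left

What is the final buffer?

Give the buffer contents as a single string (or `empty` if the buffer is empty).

After op 1 (move_right): buffer="aqwlapm" (len 7), cursors c1@3 c2@4 c3@7, authorship .......
After op 2 (move_left): buffer="aqwlapm" (len 7), cursors c1@2 c2@3 c3@6, authorship .......
After op 3 (move_right): buffer="aqwlapm" (len 7), cursors c1@3 c2@4 c3@7, authorship .......
After op 4 (move_left): buffer="aqwlapm" (len 7), cursors c1@2 c2@3 c3@6, authorship .......
After op 5 (move_right): buffer="aqwlapm" (len 7), cursors c1@3 c2@4 c3@7, authorship .......
After op 6 (move_right): buffer="aqwlapm" (len 7), cursors c1@4 c2@5 c3@7, authorship .......
After op 7 (add_cursor(2)): buffer="aqwlapm" (len 7), cursors c4@2 c1@4 c2@5 c3@7, authorship .......
After op 8 (move_left): buffer="aqwlapm" (len 7), cursors c4@1 c1@3 c2@4 c3@6, authorship .......

Answer: aqwlapm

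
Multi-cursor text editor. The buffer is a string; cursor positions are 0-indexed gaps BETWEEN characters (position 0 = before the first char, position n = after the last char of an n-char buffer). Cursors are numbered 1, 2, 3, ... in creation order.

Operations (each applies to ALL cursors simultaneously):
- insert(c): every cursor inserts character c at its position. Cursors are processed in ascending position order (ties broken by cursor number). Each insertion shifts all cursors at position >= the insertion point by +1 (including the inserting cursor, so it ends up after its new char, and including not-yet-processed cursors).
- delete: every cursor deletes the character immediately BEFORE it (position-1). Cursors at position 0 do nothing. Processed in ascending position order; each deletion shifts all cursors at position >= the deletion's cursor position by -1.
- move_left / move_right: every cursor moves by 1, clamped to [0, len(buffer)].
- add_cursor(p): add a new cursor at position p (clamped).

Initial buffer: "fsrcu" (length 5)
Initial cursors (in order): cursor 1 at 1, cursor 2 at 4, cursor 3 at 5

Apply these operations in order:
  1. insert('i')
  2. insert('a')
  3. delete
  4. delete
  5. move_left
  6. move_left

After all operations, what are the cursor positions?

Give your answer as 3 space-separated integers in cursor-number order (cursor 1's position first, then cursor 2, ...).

Answer: 0 2 3

Derivation:
After op 1 (insert('i')): buffer="fisrciui" (len 8), cursors c1@2 c2@6 c3@8, authorship .1...2.3
After op 2 (insert('a')): buffer="fiasrciauia" (len 11), cursors c1@3 c2@8 c3@11, authorship .11...22.33
After op 3 (delete): buffer="fisrciui" (len 8), cursors c1@2 c2@6 c3@8, authorship .1...2.3
After op 4 (delete): buffer="fsrcu" (len 5), cursors c1@1 c2@4 c3@5, authorship .....
After op 5 (move_left): buffer="fsrcu" (len 5), cursors c1@0 c2@3 c3@4, authorship .....
After op 6 (move_left): buffer="fsrcu" (len 5), cursors c1@0 c2@2 c3@3, authorship .....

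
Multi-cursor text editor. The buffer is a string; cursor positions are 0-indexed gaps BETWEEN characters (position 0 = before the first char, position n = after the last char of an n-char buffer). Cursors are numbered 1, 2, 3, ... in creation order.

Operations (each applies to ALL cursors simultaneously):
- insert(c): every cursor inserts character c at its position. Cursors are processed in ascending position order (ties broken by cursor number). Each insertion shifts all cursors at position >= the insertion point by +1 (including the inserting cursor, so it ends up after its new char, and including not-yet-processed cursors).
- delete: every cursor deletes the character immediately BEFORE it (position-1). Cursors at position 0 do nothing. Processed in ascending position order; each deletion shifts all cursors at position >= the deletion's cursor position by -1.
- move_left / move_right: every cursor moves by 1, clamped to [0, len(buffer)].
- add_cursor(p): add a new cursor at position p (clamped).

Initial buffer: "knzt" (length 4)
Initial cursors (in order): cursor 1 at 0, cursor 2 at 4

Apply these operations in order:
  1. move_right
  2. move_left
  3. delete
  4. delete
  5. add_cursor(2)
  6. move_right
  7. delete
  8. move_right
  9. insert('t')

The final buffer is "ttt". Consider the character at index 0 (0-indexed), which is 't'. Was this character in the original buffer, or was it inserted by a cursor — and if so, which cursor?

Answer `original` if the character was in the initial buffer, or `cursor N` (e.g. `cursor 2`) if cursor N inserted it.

After op 1 (move_right): buffer="knzt" (len 4), cursors c1@1 c2@4, authorship ....
After op 2 (move_left): buffer="knzt" (len 4), cursors c1@0 c2@3, authorship ....
After op 3 (delete): buffer="knt" (len 3), cursors c1@0 c2@2, authorship ...
After op 4 (delete): buffer="kt" (len 2), cursors c1@0 c2@1, authorship ..
After op 5 (add_cursor(2)): buffer="kt" (len 2), cursors c1@0 c2@1 c3@2, authorship ..
After op 6 (move_right): buffer="kt" (len 2), cursors c1@1 c2@2 c3@2, authorship ..
After op 7 (delete): buffer="" (len 0), cursors c1@0 c2@0 c3@0, authorship 
After op 8 (move_right): buffer="" (len 0), cursors c1@0 c2@0 c3@0, authorship 
After op 9 (insert('t')): buffer="ttt" (len 3), cursors c1@3 c2@3 c3@3, authorship 123
Authorship (.=original, N=cursor N): 1 2 3
Index 0: author = 1

Answer: cursor 1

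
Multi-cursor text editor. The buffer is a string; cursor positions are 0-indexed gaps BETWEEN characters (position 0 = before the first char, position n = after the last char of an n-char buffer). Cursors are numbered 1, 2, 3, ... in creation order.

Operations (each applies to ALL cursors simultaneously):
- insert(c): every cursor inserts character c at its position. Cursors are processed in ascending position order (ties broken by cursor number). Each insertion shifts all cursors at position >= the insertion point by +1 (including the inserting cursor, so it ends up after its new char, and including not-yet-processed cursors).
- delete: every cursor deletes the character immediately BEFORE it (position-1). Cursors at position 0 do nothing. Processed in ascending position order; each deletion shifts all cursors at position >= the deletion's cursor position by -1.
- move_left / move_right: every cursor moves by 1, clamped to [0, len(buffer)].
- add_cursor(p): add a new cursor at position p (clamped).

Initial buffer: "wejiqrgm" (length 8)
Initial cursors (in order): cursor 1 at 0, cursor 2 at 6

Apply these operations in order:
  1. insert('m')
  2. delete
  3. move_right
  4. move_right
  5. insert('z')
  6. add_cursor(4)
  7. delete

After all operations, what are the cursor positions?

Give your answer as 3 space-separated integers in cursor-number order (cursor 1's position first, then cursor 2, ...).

After op 1 (insert('m')): buffer="mwejiqrmgm" (len 10), cursors c1@1 c2@8, authorship 1......2..
After op 2 (delete): buffer="wejiqrgm" (len 8), cursors c1@0 c2@6, authorship ........
After op 3 (move_right): buffer="wejiqrgm" (len 8), cursors c1@1 c2@7, authorship ........
After op 4 (move_right): buffer="wejiqrgm" (len 8), cursors c1@2 c2@8, authorship ........
After op 5 (insert('z')): buffer="wezjiqrgmz" (len 10), cursors c1@3 c2@10, authorship ..1......2
After op 6 (add_cursor(4)): buffer="wezjiqrgmz" (len 10), cursors c1@3 c3@4 c2@10, authorship ..1......2
After op 7 (delete): buffer="weiqrgm" (len 7), cursors c1@2 c3@2 c2@7, authorship .......

Answer: 2 7 2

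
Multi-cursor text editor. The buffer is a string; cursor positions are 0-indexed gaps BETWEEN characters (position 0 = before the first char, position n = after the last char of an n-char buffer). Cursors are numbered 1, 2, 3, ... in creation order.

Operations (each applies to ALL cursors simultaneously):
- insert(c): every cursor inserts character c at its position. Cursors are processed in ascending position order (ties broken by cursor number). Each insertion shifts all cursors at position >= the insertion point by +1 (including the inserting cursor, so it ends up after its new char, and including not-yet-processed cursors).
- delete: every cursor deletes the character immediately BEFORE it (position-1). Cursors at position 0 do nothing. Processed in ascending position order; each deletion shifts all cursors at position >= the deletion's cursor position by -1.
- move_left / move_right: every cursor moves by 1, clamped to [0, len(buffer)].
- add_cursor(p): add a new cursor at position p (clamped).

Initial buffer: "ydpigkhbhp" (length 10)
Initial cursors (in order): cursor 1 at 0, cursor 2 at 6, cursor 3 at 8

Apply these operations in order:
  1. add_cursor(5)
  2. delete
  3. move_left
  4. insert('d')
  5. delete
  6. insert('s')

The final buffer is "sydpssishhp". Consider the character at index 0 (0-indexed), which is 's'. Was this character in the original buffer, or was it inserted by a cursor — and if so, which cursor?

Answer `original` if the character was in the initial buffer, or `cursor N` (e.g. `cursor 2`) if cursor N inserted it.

Answer: cursor 1

Derivation:
After op 1 (add_cursor(5)): buffer="ydpigkhbhp" (len 10), cursors c1@0 c4@5 c2@6 c3@8, authorship ..........
After op 2 (delete): buffer="ydpihhp" (len 7), cursors c1@0 c2@4 c4@4 c3@5, authorship .......
After op 3 (move_left): buffer="ydpihhp" (len 7), cursors c1@0 c2@3 c4@3 c3@4, authorship .......
After op 4 (insert('d')): buffer="dydpddidhhp" (len 11), cursors c1@1 c2@6 c4@6 c3@8, authorship 1...24.3...
After op 5 (delete): buffer="ydpihhp" (len 7), cursors c1@0 c2@3 c4@3 c3@4, authorship .......
After op 6 (insert('s')): buffer="sydpssishhp" (len 11), cursors c1@1 c2@6 c4@6 c3@8, authorship 1...24.3...
Authorship (.=original, N=cursor N): 1 . . . 2 4 . 3 . . .
Index 0: author = 1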